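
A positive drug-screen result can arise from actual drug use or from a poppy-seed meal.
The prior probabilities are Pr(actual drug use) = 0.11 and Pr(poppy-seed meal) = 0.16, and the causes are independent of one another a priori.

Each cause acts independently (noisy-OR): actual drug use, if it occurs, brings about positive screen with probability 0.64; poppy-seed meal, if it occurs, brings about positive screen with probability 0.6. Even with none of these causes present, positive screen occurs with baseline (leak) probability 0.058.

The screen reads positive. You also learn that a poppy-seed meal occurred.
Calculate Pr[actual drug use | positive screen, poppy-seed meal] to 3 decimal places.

Pr[actual drug use | positive screen, poppy-seed meal] ≈ 0.146

Under noisy-OR, P(positive screen | causes) = 1 − (1−0.058)·∏(1−qᵢ) over the active causes.
Weight on actual drug use=true, given the evidence: 0.864352*0.11 = 0.095079
The normalizing constant is 0.6232*0.89 + 0.864352*0.11 = 0.649727
P(actual drug use | positive screen, poppy-seed meal) = 0.095079/0.649727 ≈ 0.146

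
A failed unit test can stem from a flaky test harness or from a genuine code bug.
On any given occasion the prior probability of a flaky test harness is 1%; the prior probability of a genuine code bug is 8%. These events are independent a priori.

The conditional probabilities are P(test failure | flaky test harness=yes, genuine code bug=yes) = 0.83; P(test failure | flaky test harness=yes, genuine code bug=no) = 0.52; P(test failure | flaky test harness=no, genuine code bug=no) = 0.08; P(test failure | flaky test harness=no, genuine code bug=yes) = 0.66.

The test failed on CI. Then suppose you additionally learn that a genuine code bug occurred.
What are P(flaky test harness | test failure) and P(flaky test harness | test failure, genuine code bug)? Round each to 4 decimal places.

Enumerate the 4 (flaky test harness, genuine code bug) configurations and weight by the priors:
  P(test failure) = 0.08×0.99×0.92 + 0.66×0.99×0.08 + 0.52×0.01×0.92 + 0.83×0.01×0.08
        = 0.072864 + 0.052272 + 0.004784 + 0.000664 = 0.130584
Configurations with flaky test harness contribute 0.005448, so
  P(flaky test harness | test failure) = 0.005448 / 0.130584 ≈ 0.0417

Now also conditioning on genuine code bug=true:
For the numerator, keep only flaky test harness=true terms: 0.83×0.01 = 0.008300
Denominator P(test failure | genuine code bug): 0.66×0.99 + 0.83×0.01 = 0.661700
P(flaky test harness | test failure, genuine code bug) = 0.008300/0.661700 ≈ 0.0125
This is intercausal reasoning (explaining away): once genuine code bug accounts for the test failure, flaky test harness becomes less likely.

P(flaky test harness | test failure) ≈ 0.0417; P(flaky test harness | test failure, genuine code bug) ≈ 0.0125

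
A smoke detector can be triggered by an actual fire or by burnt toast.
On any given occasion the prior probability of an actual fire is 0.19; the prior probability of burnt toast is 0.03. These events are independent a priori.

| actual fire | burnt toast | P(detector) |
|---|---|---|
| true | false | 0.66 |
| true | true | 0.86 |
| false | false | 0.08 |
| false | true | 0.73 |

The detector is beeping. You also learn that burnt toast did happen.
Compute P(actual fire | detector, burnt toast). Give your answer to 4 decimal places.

P(actual fire | detector, burnt toast) ≈ 0.2165

For the numerator, keep only actual fire=true terms: 0.86·0.19 = 0.163400
Denominator P(detector | burnt toast): 0.73·0.81 + 0.86·0.19 = 0.754700
P(actual fire | detector, burnt toast) = 0.163400/0.754700 ≈ 0.2165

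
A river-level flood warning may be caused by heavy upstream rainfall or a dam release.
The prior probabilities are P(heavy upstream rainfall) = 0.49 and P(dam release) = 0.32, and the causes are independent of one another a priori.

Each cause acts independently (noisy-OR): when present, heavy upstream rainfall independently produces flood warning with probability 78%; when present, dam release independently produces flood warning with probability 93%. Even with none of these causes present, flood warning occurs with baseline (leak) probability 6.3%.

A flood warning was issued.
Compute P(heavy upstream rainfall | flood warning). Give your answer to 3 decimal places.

Under noisy-OR, P(flood warning | causes) = 1 − (1−0.063)·∏(1−qᵢ) over the active causes.
P(flood warning) = 0.063*0.51*0.68 + 0.93441*0.51*0.32 + 0.79386*0.49*0.68 + 0.98557*0.49*0.32 = 0.021848 + 0.152496 + 0.264514 + 0.154537 = 0.593395
The heavy upstream rainfall-present share is 0.264514 + 0.154537 = 0.419051.
P(heavy upstream rainfall | flood warning) = 0.419051 / 0.593395 ≈ 0.706

P(heavy upstream rainfall | flood warning) ≈ 0.706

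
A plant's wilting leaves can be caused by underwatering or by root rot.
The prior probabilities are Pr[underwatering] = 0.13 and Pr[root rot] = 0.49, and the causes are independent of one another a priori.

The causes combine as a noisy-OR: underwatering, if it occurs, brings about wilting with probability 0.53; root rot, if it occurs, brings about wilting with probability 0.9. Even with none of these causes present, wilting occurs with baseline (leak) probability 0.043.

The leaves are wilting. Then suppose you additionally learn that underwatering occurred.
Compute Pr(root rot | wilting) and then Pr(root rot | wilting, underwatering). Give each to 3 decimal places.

Pr(root rot | wilting) ≈ 0.889; Pr(root rot | wilting, underwatering) ≈ 0.625

Under noisy-OR, P(wilting | causes) = 1 − (1−0.043)·∏(1−qᵢ) over the active causes.
For the numerator, keep only root rot=true terms: 0.385503 + 0.060835 = 0.446338
Denominator P(wilting): 0.043*0.87*0.51 + 0.9043*0.87*0.49 + 0.55021*0.13*0.51 + 0.955021*0.13*0.49 = 0.501896
P(root rot | wilting) = 0.446338/0.501896 ≈ 0.889

With the extra evidence:
Sum P(wilting|·) weighted by the priors over both values of root rot:
  P(wilting | underwatering) = 0.55021·0.51 + 0.955021·0.49
        = 0.280607 + 0.467960 = 0.748567
The terms with root rot present sum to 0.467960, so
  P(root rot | wilting, underwatering) = 0.467960 / 0.748567 ≈ 0.625
This is intercausal reasoning (explaining away): once underwatering accounts for the wilting, root rot becomes less likely.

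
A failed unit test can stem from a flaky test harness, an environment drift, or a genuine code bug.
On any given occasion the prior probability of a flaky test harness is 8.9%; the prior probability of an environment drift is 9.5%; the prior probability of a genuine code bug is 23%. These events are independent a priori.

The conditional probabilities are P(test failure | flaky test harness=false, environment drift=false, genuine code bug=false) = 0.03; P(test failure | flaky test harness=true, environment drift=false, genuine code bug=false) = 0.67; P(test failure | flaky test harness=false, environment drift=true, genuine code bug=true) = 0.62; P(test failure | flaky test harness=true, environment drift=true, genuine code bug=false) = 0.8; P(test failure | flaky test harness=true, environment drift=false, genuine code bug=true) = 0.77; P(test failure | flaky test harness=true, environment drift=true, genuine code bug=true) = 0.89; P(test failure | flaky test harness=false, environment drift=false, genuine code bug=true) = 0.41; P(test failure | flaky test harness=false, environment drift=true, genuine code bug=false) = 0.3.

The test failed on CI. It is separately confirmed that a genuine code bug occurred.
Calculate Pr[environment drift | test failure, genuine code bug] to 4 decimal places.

Pr[environment drift | test failure, genuine code bug] ≈ 0.1327

Weight on environment drift=true, given the evidence: 0.053658 + 0.007525 = 0.061183
The normalizing constant is 0.41·0.911·0.905 + 0.62·0.911·0.095 + 0.77·0.089·0.905 + 0.89·0.089·0.095 = 0.461230
Posterior = 0.061183 / 0.461230 ≈ 0.1327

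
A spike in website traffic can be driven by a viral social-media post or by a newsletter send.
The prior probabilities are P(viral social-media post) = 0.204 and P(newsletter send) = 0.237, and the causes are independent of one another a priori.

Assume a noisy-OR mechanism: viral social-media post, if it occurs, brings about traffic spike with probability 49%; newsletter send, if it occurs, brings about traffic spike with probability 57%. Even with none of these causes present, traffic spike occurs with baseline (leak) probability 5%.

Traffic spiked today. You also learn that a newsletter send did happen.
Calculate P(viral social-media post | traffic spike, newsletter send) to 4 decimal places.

P(viral social-media post | traffic spike, newsletter send) ≈ 0.2554

Under noisy-OR, P(traffic spike | causes) = 1 − (1−0.05)·∏(1−qᵢ) over the active causes.
Weight on viral social-media post=true, given the evidence: 0.791665·0.204 = 0.161500
Denominator P(traffic spike | newsletter send): 0.5915·0.796 + 0.791665·0.204 = 0.632334
Posterior = 0.161500 / 0.632334 ≈ 0.2554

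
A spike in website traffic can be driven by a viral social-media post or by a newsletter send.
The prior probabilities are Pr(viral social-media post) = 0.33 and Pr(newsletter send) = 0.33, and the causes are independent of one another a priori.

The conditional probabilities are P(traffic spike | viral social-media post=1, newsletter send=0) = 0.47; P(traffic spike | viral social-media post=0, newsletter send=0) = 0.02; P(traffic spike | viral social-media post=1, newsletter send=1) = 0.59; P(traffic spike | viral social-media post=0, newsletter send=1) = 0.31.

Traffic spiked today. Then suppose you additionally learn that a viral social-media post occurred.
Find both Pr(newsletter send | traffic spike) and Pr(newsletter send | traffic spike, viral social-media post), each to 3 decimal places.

Weight on newsletter send=true, given the evidence: 0.068541 + 0.064251 = 0.132792
Normalizer over all consistent configurations: 0.02*0.67*0.67 + 0.31*0.67*0.33 + 0.47*0.33*0.67 + 0.59*0.33*0.33 = 0.245687
P(newsletter send | traffic spike) = 0.132792/0.245687 ≈ 0.540

Now also conditioning on viral social-media post=true:
P(traffic spike | viral social-media post) = 0.47*0.67 + 0.59*0.33 = 0.314900 + 0.194700 = 0.509600
Of this, 0.194700 comes from 0.59*0.33 (the newsletter send=true cases).
P(newsletter send | traffic spike, viral social-media post) = 0.194700 / 0.509600 ≈ 0.382

Pr(newsletter send | traffic spike) ≈ 0.540; Pr(newsletter send | traffic spike, viral social-media post) ≈ 0.382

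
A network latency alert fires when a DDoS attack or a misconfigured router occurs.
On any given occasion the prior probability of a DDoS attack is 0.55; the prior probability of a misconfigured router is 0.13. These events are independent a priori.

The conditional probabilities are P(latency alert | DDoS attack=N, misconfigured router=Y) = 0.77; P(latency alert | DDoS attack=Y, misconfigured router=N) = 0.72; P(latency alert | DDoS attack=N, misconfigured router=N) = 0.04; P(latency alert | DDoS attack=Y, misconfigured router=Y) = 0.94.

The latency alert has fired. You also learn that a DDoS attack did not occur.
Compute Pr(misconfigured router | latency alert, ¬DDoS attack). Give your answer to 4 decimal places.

P(latency alert | ¬DDoS attack) = 0.04·0.87 + 0.77·0.13 = 0.034800 + 0.100100 = 0.134900
The misconfigured router-present share is 0.77·0.13 = 0.100100.
P(misconfigured router | latency alert, ¬DDoS attack) = 0.100100 / 0.134900 ≈ 0.7420

Pr(misconfigured router | latency alert, ¬DDoS attack) ≈ 0.7420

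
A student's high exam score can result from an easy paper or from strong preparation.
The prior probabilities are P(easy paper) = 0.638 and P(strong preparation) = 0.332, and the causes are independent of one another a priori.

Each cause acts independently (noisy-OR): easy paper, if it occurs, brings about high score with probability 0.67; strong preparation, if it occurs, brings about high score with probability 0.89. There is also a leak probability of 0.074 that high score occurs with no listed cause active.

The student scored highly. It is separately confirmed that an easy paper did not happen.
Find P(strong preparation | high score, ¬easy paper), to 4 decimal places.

Under noisy-OR, P(high score | causes) = 1 − (1−0.074)·∏(1−qᵢ) over the active causes.
For the numerator, keep only strong preparation=true terms: 0.89814*0.332 = 0.298182
Normalizer over all consistent configurations: 0.074*0.668 + 0.89814*0.332 = 0.347614
Posterior = 0.298182 / 0.347614 ≈ 0.8578

P(strong preparation | high score, ¬easy paper) ≈ 0.8578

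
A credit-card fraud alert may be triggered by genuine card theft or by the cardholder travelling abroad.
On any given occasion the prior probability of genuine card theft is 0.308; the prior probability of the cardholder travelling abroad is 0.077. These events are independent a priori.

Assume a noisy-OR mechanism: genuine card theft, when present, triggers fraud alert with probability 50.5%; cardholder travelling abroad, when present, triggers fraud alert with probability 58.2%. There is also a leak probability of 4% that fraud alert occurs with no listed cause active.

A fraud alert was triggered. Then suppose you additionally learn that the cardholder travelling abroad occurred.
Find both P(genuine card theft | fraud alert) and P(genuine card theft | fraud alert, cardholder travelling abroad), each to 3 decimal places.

Under noisy-OR, P(fraud alert | causes) = 1 − (1−0.04)·∏(1−qᵢ) over the active causes.
For the numerator, keep only genuine card theft=true terms: 0.149192 + 0.019005 = 0.168197
Denominator P(fraud alert): 0.04×0.692×0.923 + 0.59872×0.692×0.077 + 0.5248×0.308×0.923 + 0.801366×0.308×0.077 = 0.225648
Posterior = 0.168197 / 0.225648 ≈ 0.745

With the extra evidence:
Sum P(fraud alert|·) weighted by the priors over both values of genuine card theft:
  P(fraud alert | cardholder travelling abroad) = 0.59872*0.692 + 0.801366*0.308
        = 0.414314 + 0.246821 = 0.661135
Configurations with genuine card theft contribute 0.246821, so
  P(genuine card theft | fraud alert, cardholder travelling abroad) = 0.246821 / 0.661135 ≈ 0.373

P(genuine card theft | fraud alert) ≈ 0.745; P(genuine card theft | fraud alert, cardholder travelling abroad) ≈ 0.373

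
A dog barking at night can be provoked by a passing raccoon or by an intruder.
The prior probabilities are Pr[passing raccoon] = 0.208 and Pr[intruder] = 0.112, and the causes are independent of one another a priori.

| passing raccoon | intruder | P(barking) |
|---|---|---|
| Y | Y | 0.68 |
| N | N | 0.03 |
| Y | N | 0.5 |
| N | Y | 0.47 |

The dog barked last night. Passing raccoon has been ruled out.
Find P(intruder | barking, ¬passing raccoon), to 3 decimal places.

P(intruder | barking, ¬passing raccoon) ≈ 0.664

Numerator (weight on configurations with intruder): 0.47×0.112 = 0.052640
Normalizer over all consistent configurations: 0.03×0.888 + 0.47×0.112 = 0.079280
P(intruder | barking, ¬passing raccoon) = 0.052640/0.079280 ≈ 0.664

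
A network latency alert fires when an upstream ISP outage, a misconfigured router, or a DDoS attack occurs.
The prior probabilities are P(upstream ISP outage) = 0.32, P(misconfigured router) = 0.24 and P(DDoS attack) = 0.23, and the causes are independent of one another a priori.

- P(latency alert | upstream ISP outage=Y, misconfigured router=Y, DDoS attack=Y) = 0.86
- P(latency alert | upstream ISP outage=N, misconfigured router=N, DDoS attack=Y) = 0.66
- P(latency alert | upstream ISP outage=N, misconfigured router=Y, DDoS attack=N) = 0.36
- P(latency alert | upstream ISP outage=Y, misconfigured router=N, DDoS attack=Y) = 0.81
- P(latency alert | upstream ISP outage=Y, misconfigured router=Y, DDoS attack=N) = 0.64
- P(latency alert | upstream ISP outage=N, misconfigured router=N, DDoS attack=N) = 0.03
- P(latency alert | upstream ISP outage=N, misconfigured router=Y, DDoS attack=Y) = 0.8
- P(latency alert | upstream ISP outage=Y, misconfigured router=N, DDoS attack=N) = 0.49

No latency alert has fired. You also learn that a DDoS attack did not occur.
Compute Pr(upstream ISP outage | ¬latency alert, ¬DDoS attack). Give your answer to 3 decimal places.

Pr(upstream ISP outage | ¬latency alert, ¬DDoS attack) ≈ 0.200

By total probability over the 4 (upstream ISP outage, misconfigured router) configurations:
  P(¬latency alert | ¬DDoS attack) = 0.97*0.68*0.76 + 0.64*0.68*0.24 + 0.51*0.32*0.76 + 0.36*0.32*0.24
        = 0.501296 + 0.104448 + 0.124032 + 0.027648 = 0.757424
Keeping only the upstream ISP outage-present terms gives 0.151680, so
  P(upstream ISP outage | ¬latency alert, ¬DDoS attack) = 0.151680 / 0.757424 ≈ 0.200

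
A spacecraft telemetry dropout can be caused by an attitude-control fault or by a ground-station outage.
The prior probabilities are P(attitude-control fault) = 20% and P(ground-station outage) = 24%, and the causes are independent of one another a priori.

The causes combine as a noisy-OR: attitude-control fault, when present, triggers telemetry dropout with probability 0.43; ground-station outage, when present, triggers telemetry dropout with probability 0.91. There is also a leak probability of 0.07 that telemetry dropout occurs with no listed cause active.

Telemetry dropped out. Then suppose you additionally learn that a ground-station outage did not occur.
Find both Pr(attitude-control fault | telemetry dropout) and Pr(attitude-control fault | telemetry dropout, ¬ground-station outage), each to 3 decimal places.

Under noisy-OR, P(telemetry dropout | causes) = 1 − (1−0.07)·∏(1−qᵢ) over the active causes.
P(telemetry dropout) = 0.07×0.8×0.76 + 0.9163×0.8×0.24 + 0.4699×0.2×0.76 + 0.952291×0.2×0.24 = 0.042560 + 0.175930 + 0.071425 + 0.045710 = 0.335625
Restricting to configurations with attitude-control fault present: 0.071425 + 0.045710 = 0.117135.
P(attitude-control fault | telemetry dropout) = 0.117135 / 0.335625 ≈ 0.349

Now also conditioning on ground-station outage≠true:
Enumerate both values of attitude-control fault and weight by the priors:
  P(telemetry dropout | ¬ground-station outage) = 0.07*0.8 + 0.4699*0.2
        = 0.056000 + 0.093980 = 0.149980
Configurations with attitude-control fault contribute 0.093980, so
  P(attitude-control fault | telemetry dropout, ¬ground-station outage) = 0.093980 / 0.149980 ≈ 0.627

Pr(attitude-control fault | telemetry dropout) ≈ 0.349; Pr(attitude-control fault | telemetry dropout, ¬ground-station outage) ≈ 0.627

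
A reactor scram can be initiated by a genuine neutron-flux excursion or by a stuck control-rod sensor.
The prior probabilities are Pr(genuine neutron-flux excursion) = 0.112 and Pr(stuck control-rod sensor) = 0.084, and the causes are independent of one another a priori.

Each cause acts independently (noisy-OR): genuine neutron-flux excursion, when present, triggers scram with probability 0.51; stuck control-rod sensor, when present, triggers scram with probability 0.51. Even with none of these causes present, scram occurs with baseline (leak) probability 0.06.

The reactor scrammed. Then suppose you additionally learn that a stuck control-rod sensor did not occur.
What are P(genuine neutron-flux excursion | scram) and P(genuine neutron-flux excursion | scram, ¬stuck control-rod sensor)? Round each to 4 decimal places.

Under noisy-OR, P(scram | causes) = 1 − (1−0.06)·∏(1−qᵢ) over the active causes.
P(scram) = 0.06*0.888*0.916 + 0.5394*0.888*0.084 + 0.5394*0.112*0.916 + 0.774306*0.112*0.084 = 0.048804 + 0.040235 + 0.055338 + 0.007285 = 0.151662
The genuine neutron-flux excursion-present share is 0.055338 + 0.007285 = 0.062623.
P(genuine neutron-flux excursion | scram) = 0.062623 / 0.151662 ≈ 0.4129

Now also conditioning on stuck control-rod sensor≠true:
By total probability over both values of genuine neutron-flux excursion:
  P(scram | ¬stuck control-rod sensor) = 0.06×0.888 + 0.5394×0.112
        = 0.053280 + 0.060413 = 0.113693
The terms with genuine neutron-flux excursion present sum to 0.060413, so
  P(genuine neutron-flux excursion | scram, ¬stuck control-rod sensor) = 0.060413 / 0.113693 ≈ 0.5314
Ruling out stuck control-rod sensor raises the posterior on genuine neutron-flux excursion — the flip side of explaining away.

P(genuine neutron-flux excursion | scram) ≈ 0.4129; P(genuine neutron-flux excursion | scram, ¬stuck control-rod sensor) ≈ 0.5314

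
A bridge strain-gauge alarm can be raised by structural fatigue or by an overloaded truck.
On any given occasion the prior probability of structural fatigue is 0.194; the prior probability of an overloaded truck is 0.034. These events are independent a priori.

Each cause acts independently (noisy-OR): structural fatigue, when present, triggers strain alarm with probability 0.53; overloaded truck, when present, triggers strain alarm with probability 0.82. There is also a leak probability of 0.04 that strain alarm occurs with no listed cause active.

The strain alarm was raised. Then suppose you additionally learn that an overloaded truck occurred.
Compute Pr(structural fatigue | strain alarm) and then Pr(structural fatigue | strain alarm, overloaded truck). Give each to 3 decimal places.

Under noisy-OR, P(strain alarm | causes) = 1 − (1−0.04)·∏(1−qᵢ) over the active causes.
Sum P(strain alarm|·) weighted by the priors over the 4 (structural fatigue, overloaded truck) configurations:
  P(strain alarm) = 0.04·0.806·0.966 + 0.8272·0.806·0.034 + 0.5488·0.194·0.966 + 0.918784·0.194·0.034
        = 0.031144 + 0.022669 + 0.102847 + 0.006060 = 0.162720
Keeping only the structural fatigue-present terms gives 0.108907, so
  P(structural fatigue | strain alarm) = 0.108907 / 0.162720 ≈ 0.669

Now also conditioning on overloaded truck=true:
P(strain alarm | overloaded truck) = 0.8272*0.806 + 0.918784*0.194 = 0.666723 + 0.178244 = 0.844967
Restricting to configurations with structural fatigue present: 0.918784*0.194 = 0.178244.
So P(structural fatigue | strain alarm, overloaded truck) = 0.178244/0.844967 ≈ 0.211.

Pr(structural fatigue | strain alarm) ≈ 0.669; Pr(structural fatigue | strain alarm, overloaded truck) ≈ 0.211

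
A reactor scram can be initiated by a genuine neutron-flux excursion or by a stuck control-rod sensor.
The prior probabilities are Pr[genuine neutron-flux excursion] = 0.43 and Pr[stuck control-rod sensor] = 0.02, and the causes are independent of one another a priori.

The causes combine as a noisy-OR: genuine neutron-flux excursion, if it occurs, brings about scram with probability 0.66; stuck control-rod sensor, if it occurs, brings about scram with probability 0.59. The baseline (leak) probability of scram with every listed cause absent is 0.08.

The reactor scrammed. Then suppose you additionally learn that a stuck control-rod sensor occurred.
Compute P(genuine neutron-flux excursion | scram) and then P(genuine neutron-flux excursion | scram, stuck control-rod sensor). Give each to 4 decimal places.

Under noisy-OR, P(scram | causes) = 1 − (1−0.08)·∏(1−qᵢ) over the active causes.
Enumerate the 4 (genuine neutron-flux excursion, stuck control-rod sensor) configurations and weight by the priors:
  P(scram) = 0.08*0.57*0.98 + 0.6228*0.57*0.02 + 0.6872*0.43*0.98 + 0.871752*0.43*0.02
        = 0.044688 + 0.007100 + 0.289586 + 0.007497 = 0.348871
Keeping only the genuine neutron-flux excursion-present terms gives 0.297083, so
  P(genuine neutron-flux excursion | scram) = 0.297083 / 0.348871 ≈ 0.8516

Now also conditioning on stuck control-rod sensor=true:
Weight on genuine neutron-flux excursion=true, given the evidence: 0.871752·0.43 = 0.374853
Denominator P(scram | stuck control-rod sensor): 0.6228·0.57 + 0.871752·0.43 = 0.729849
P(genuine neutron-flux excursion | scram, stuck control-rod sensor) = 0.374853/0.729849 ≈ 0.5136
The drop from 0.8516 to 0.5136 is the explaining-away (discounting) effect.

P(genuine neutron-flux excursion | scram) ≈ 0.8516; P(genuine neutron-flux excursion | scram, stuck control-rod sensor) ≈ 0.5136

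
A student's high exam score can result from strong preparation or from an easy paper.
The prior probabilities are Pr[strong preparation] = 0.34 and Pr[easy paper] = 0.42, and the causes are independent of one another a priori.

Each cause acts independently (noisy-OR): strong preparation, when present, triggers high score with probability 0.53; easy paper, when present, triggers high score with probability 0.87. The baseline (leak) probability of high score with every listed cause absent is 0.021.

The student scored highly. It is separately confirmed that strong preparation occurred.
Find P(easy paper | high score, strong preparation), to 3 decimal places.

Under noisy-OR, P(high score | causes) = 1 − (1−0.021)·∏(1−qᵢ) over the active causes.
Enumerate both values of easy paper and weight by the priors:
  P(high score | strong preparation) = 0.53987*0.58 + 0.940183*0.42
        = 0.313125 + 0.394877 = 0.708002
Configurations with easy paper contribute 0.394877, so
  P(easy paper | high score, strong preparation) = 0.394877 / 0.708002 ≈ 0.558

P(easy paper | high score, strong preparation) ≈ 0.558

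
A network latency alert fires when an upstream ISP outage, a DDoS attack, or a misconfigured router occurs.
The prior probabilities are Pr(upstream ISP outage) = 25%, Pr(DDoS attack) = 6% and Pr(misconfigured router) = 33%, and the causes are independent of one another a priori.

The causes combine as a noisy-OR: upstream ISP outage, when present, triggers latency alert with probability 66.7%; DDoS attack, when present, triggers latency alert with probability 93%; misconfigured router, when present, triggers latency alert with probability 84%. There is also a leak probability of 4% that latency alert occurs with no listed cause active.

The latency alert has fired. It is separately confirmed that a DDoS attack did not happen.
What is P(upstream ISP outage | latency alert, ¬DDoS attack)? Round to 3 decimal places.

P(upstream ISP outage | latency alert, ¬DDoS attack) ≈ 0.456

Under noisy-OR, P(latency alert | causes) = 1 − (1−0.04)·∏(1−qᵢ) over the active causes.
P(latency alert | ¬DDoS attack) = 0.04×0.75×0.67 + 0.8464×0.75×0.33 + 0.68032×0.25×0.67 + 0.948851×0.25×0.33 = 0.020100 + 0.209484 + 0.113954 + 0.078280 = 0.421818
Restricting to configurations with upstream ISP outage present: 0.113954 + 0.078280 = 0.192234.
Hence the posterior is 0.192234/0.421818 ≈ 0.456.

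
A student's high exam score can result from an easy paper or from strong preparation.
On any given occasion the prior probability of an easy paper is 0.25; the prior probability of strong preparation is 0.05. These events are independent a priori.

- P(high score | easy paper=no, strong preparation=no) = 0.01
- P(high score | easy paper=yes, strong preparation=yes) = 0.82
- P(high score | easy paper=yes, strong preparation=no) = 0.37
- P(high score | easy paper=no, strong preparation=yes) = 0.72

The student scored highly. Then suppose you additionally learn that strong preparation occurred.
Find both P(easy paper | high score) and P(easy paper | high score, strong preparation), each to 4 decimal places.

P(easy paper | high score) ≈ 0.7420; P(easy paper | high score, strong preparation) ≈ 0.2752

Sum P(high score|·) weighted by the priors over the 4 (easy paper, strong preparation) configurations:
  P(high score) = 0.01*0.75*0.95 + 0.72*0.75*0.05 + 0.37*0.25*0.95 + 0.82*0.25*0.05
        = 0.007125 + 0.027000 + 0.087875 + 0.010250 = 0.132250
The terms with easy paper present sum to 0.098125, so
  P(easy paper | high score) = 0.098125 / 0.132250 ≈ 0.7420

With the extra evidence:
P(high score | strong preparation) = 0.72*0.75 + 0.82*0.25 = 0.540000 + 0.205000 = 0.745000
Of this, 0.205000 comes from 0.82*0.25 (the easy paper=true cases).
P(easy paper | high score, strong preparation) = 0.205000 / 0.745000 ≈ 0.2752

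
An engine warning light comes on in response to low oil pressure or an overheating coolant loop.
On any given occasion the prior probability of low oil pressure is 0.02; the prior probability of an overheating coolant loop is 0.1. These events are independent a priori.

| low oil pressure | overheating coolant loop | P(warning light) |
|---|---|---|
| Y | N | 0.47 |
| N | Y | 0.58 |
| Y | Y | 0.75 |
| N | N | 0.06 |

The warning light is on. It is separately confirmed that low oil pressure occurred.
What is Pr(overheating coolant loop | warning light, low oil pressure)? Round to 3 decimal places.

Numerator (weight on configurations with overheating coolant loop): 0.75*0.1 = 0.075000
Denominator P(warning light | low oil pressure): 0.47*0.9 + 0.75*0.1 = 0.498000
Posterior = 0.075000 / 0.498000 ≈ 0.151

Pr(overheating coolant loop | warning light, low oil pressure) ≈ 0.151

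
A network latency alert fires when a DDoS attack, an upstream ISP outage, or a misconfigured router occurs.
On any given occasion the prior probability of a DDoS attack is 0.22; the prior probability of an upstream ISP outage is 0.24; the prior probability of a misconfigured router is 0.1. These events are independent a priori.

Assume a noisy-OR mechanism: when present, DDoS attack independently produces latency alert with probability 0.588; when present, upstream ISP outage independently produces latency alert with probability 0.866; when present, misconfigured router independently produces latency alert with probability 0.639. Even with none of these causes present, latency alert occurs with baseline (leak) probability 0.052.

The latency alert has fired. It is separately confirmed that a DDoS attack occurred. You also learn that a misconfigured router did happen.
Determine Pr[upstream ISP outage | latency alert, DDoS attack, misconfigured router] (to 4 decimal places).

Under noisy-OR, P(latency alert | causes) = 1 − (1−0.052)·∏(1−qᵢ) over the active causes.
Weight on upstream ISP outage=true, given the evidence: 0.981106·0.24 = 0.235465
Denominator P(latency alert | DDoS attack, misconfigured router): 0.859002·0.76 + 0.981106·0.24 = 0.888307
Posterior = 0.235465 / 0.888307 ≈ 0.2651

Pr[upstream ISP outage | latency alert, DDoS attack, misconfigured router] ≈ 0.2651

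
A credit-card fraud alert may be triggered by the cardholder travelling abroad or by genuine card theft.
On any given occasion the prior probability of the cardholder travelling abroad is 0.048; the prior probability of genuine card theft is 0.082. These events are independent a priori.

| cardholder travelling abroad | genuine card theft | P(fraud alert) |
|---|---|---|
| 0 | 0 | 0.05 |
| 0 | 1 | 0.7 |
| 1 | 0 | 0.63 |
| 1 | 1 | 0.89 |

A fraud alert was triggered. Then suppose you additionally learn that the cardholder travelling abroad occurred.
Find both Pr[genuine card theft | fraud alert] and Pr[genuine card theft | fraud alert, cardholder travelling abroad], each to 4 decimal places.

Pr[genuine card theft | fraud alert] ≈ 0.4487; Pr[genuine card theft | fraud alert, cardholder travelling abroad] ≈ 0.1120

P(fraud alert) = 0.05*0.952*0.918 + 0.7*0.952*0.082 + 0.63*0.048*0.918 + 0.89*0.048*0.082 = 0.043697 + 0.054645 + 0.027760 + 0.003503 = 0.129605
Of this, 0.058148 comes from 0.054645 + 0.003503 (the genuine card theft=true cases).
P(genuine card theft | fraud alert) = 0.058148 / 0.129605 ≈ 0.4487

With the extra evidence:
P(fraud alert | cardholder travelling abroad) = 0.63·0.918 + 0.89·0.082 = 0.578340 + 0.072980 = 0.651320
The genuine card theft-present share is 0.89·0.082 = 0.072980.
Hence the posterior is 0.072980/0.651320 ≈ 0.1120.
The drop from 0.4487 to 0.1120 is the explaining-away (discounting) effect.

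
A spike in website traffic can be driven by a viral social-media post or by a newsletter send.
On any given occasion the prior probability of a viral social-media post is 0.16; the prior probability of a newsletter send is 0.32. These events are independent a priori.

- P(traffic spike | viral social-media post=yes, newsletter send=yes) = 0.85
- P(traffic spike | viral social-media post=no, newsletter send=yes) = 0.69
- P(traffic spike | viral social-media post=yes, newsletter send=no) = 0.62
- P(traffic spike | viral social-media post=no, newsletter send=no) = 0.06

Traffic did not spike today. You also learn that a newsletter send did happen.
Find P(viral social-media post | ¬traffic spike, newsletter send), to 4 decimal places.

P(¬traffic spike | newsletter send) = 0.31×0.84 + 0.15×0.16 = 0.260400 + 0.024000 = 0.284400
The viral social-media post-present share is 0.15×0.16 = 0.024000.
Hence the posterior is 0.024000/0.284400 ≈ 0.0844.

P(viral social-media post | ¬traffic spike, newsletter send) ≈ 0.0844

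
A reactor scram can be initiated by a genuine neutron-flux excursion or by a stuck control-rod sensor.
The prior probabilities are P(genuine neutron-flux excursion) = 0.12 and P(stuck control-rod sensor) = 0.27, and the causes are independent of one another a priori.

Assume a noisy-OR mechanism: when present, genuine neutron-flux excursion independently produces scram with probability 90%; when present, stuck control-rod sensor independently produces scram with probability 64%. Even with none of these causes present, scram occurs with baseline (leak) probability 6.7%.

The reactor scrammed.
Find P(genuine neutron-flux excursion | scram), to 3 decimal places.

Under noisy-OR, P(scram | causes) = 1 − (1−0.067)·∏(1−qᵢ) over the active causes.
Enumerate the 4 (genuine neutron-flux excursion, stuck control-rod sensor) configurations and weight by the priors:
  P(scram) = 0.067·0.88·0.73 + 0.66412·0.88·0.27 + 0.9067·0.12·0.73 + 0.966412·0.12·0.27
        = 0.043041 + 0.157795 + 0.079427 + 0.031312 = 0.311575
Configurations with genuine neutron-flux excursion contribute 0.110739, so
  P(genuine neutron-flux excursion | scram) = 0.110739 / 0.311575 ≈ 0.355

P(genuine neutron-flux excursion | scram) ≈ 0.355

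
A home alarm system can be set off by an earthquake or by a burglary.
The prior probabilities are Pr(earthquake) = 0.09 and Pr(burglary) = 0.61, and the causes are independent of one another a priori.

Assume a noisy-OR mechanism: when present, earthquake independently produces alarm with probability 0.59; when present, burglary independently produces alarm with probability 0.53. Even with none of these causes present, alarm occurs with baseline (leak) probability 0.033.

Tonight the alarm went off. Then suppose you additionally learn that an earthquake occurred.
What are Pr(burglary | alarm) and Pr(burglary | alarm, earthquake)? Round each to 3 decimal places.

Pr(burglary | alarm) ≈ 0.914; Pr(burglary | alarm, earthquake) ≈ 0.678

Under noisy-OR, P(alarm | causes) = 1 − (1−0.033)·∏(1−qᵢ) over the active causes.
Enumerate the 4 (earthquake, burglary) configurations and weight by the priors:
  P(alarm) = 0.033×0.91×0.39 + 0.54551×0.91×0.61 + 0.60353×0.09×0.39 + 0.813659×0.09×0.61
        = 0.011712 + 0.302813 + 0.021184 + 0.044670 = 0.380379
Keeping only the burglary-present terms gives 0.347483, so
  P(burglary | alarm) = 0.347483 / 0.380379 ≈ 0.914

Now also conditioning on earthquake=true:
Numerator (weight on configurations with burglary): 0.813659*0.61 = 0.496332
The normalizing constant is 0.60353*0.39 + 0.813659*0.61 = 0.731709
Posterior = 0.496332 / 0.731709 ≈ 0.678
— earthquake explains away the evidence for burglary.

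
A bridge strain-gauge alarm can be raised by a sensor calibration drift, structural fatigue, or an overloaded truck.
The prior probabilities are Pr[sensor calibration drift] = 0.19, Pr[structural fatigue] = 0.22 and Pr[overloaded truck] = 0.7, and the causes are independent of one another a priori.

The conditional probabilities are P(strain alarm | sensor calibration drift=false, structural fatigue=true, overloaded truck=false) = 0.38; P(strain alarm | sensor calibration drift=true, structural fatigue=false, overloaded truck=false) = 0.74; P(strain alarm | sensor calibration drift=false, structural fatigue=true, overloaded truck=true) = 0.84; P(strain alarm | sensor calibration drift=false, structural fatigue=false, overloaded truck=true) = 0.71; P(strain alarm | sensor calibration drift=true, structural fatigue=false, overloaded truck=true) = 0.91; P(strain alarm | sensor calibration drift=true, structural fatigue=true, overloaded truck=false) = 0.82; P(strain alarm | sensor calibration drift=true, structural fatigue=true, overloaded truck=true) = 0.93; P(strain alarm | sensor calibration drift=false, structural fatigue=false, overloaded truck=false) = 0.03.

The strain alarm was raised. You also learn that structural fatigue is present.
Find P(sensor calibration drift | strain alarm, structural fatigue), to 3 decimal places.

Numerator (weight on configurations with sensor calibration drift): 0.046740 + 0.123690 = 0.170430
Normalizer over all consistent configurations: 0.38*0.81*0.3 + 0.84*0.81*0.7 + 0.82*0.19*0.3 + 0.93*0.19*0.7 = 0.739050
Posterior = 0.170430 / 0.739050 ≈ 0.231

P(sensor calibration drift | strain alarm, structural fatigue) ≈ 0.231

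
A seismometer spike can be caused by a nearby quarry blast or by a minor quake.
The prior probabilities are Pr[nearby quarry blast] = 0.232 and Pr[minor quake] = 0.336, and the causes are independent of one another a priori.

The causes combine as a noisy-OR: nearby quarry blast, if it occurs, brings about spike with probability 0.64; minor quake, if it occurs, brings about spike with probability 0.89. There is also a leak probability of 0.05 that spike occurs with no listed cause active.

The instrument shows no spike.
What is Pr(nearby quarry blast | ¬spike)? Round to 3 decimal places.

Pr(nearby quarry blast | ¬spike) ≈ 0.098

Under noisy-OR, P(spike | causes) = 1 − (1−0.05)·∏(1−qᵢ) over the active causes.
P(¬spike) = 0.95·0.768·0.664 + 0.1045·0.768·0.336 + 0.342·0.232·0.664 + 0.03762·0.232·0.336 = 0.484454 + 0.026966 + 0.052684 + 0.002933 = 0.567037
Restricting to configurations with nearby quarry blast present: 0.052684 + 0.002933 = 0.055617.
P(nearby quarry blast | ¬spike) = 0.055617 / 0.567037 ≈ 0.098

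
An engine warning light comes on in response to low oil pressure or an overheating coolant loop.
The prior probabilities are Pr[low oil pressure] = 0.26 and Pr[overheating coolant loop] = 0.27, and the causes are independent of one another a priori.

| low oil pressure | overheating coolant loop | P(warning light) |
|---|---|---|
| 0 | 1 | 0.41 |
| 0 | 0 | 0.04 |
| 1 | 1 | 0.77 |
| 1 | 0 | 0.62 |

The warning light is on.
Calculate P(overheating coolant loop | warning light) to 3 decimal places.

Enumerate the 4 (low oil pressure, overheating coolant loop) configurations and weight by the priors:
  P(warning light) = 0.04·0.74·0.73 + 0.41·0.74·0.27 + 0.62·0.26·0.73 + 0.77·0.26·0.27
        = 0.021608 + 0.081918 + 0.117676 + 0.054054 = 0.275256
Keeping only the overheating coolant loop-present terms gives 0.135972, so
  P(overheating coolant loop | warning light) = 0.135972 / 0.275256 ≈ 0.494

P(overheating coolant loop | warning light) ≈ 0.494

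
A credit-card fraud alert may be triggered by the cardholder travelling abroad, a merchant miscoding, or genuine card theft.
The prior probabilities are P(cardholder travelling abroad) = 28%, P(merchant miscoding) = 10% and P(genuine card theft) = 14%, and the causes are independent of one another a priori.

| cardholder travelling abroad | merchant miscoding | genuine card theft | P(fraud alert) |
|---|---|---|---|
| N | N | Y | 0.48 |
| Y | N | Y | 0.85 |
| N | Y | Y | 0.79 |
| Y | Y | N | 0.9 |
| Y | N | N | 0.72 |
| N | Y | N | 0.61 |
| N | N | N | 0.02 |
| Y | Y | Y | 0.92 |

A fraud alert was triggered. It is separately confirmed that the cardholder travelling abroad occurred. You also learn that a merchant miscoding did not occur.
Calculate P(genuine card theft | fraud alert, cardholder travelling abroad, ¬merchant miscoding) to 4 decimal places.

P(genuine card theft | fraud alert, cardholder travelling abroad, ¬merchant miscoding) ≈ 0.1612

P(fraud alert | cardholder travelling abroad, ¬merchant miscoding) = 0.72·0.86 + 0.85·0.14 = 0.619200 + 0.119000 = 0.738200
The genuine card theft-present share is 0.85·0.14 = 0.119000.
P(genuine card theft | fraud alert, cardholder travelling abroad, ¬merchant miscoding) = 0.119000 / 0.738200 ≈ 0.1612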